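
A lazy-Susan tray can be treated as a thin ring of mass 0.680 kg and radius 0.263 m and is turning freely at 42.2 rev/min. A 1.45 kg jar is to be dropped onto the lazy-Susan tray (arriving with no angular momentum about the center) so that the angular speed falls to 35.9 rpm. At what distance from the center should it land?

No external torque acts about the center; L_before = L_after.
I_p = (0.680)(0.263)² = 0.04703 kg·m².
I_p ω_i = (I_p + m r²) ω_f ⇒ m r² = I_p(ω_i/ω_f − 1) = 0.04703(42.2/35.9 − 1) = 0.008254 kg·m².
r = √(0.008254/1.45) = 0.07545 m.

r ≈ 0.0754 m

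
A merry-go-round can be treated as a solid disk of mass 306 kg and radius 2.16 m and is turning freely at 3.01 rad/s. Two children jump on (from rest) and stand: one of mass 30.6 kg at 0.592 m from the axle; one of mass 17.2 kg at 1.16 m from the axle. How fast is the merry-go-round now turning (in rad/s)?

ω_f ≈ 2.87 rad/s

The added mass arrives with no angular momentum about the axle, and any external torque about the axle is negligible, so the system's angular momentum is conserved.
I_p = ½(306)(2.16)² = 713.8 kg·m².
Added inertia Σmr² = (30.6)(0.592)² + (17.2)(1.16)² = 33.87 kg·m²; I_f = 713.8 + 33.87 = 747.7 kg·m².
ω_f = I_p ω_i / I_f = (713.8)(3.01) / 747.7 = 2.874 rad/s.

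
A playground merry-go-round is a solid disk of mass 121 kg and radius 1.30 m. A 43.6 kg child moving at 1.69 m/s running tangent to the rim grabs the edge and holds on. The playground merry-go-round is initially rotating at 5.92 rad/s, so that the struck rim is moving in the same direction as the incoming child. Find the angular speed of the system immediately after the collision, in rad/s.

|ω_f| ≈ 3.99 rad/s

About the axle the impulsive forces during the collision are internal, so angular momentum about that axis is conserved.
I_p = ½(121)(1.30)² = 102.2 kg·m². Taking the sense of the child's angular momentum as positive, L_{child} = m v R = (43.6)(1.69)(1.30) = 95.79 kg·m²/s.
L_i = +I_p ω_p + m v R = +(102.2)(5.92) + 95.79 = 701.1 kg·m²/s.
After sticking, I_f = I_p + m R² = 102.2 + (43.6)(1.30)² = 175.9 kg·m².
ω_f = L_i / I_f = 701.1 / 175.9 = 3.985 rad/s.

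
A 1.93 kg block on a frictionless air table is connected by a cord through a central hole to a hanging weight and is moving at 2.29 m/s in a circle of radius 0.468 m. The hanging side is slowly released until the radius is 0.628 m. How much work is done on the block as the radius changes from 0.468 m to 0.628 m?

W ≈ -2.25 J

Central (radial) force ⇒ zero torque about the center ⇒ m v r is constant.
v₂ = v₁ r₁ / r₂ = (2.29)(0.468) / (0.628) = 1.707 m/s.
W = ΔKE = ½m(v₂² − v₁²) = -2.250 J.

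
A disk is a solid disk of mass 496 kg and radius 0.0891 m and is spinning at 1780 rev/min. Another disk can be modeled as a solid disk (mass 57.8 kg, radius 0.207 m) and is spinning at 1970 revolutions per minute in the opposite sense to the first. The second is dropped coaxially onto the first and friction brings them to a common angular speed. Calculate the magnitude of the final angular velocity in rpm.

|ω_f| ≈ 332 rpm

No external torque acts about the common axis, so total angular momentum is conserved.
Moments of inertia: I_A = ½(496)(0.0891)² = 1.969 kg·m²; I_B = ½(57.8)(0.207)² = 1.238 kg·m².
Taking A's sense as positive: L = (1.969)(1780) − (1.238)(1970) = 1065 kg·m²·rpm.
Combined I = 1.969 + 1.238 = 3.207 kg·m².
ω_f = L / I = 1065 / 3.207 = 332.1 rpm.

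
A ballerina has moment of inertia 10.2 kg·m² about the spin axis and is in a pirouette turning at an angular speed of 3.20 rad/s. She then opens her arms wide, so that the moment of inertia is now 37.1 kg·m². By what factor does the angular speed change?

ω₂/ω₁ ≈ 0.275

No external torque acts about the spin axis, so angular momentum is conserved.
ω₂/ω₁ = I₁/I₂ = 10.20 / 37.10 = 0.2749.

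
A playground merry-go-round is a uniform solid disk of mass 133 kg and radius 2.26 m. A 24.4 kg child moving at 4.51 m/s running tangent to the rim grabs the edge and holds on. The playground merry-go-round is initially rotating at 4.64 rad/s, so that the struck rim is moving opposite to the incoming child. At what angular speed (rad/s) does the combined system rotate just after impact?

|ω_f| ≈ 2.86 rad/s

About the axle the impulsive forces during the collision are internal, so angular momentum about that axis is conserved.
I_p = ½(133)(2.26)² = 339.7 kg·m². Taking the sense of the child's angular momentum as positive, L_{child} = m v R = (24.4)(4.51)(2.26) = 248.7 kg·m²/s.
L_i = −I_p ω_p + m v R = −(339.7)(4.64) + 248.7 = -1327 kg·m²/s.
After sticking, I_f = I_p + m R² = 339.7 + (24.4)(2.26)² = 464.3 kg·m².
ω_f = L_i / I_f = -1327 / 464.3 = -2.859 rad/s.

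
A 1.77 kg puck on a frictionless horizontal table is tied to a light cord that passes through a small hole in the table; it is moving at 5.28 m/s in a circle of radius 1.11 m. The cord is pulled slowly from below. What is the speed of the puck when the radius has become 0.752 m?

v₂ ≈ 7.79 m/s

Central (radial) force ⇒ zero torque about the center ⇒ m v r is constant.
v₂ = v₁ r₁ / r₂ = (5.28)(1.11) / (0.752) = 7.794 m/s.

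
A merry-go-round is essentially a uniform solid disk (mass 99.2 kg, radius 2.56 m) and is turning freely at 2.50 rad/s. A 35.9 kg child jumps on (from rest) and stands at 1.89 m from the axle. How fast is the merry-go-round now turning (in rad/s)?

ω_f ≈ 1.79 rad/s

The added mass arrives with no angular momentum about the axle, and any external torque about the axle is negligible, so the system's angular momentum is conserved.
I_p = ½(99.2)(2.56)² = 325.1 kg·m².
Added inertia Σmr² = (35.9)(1.89)² = 128.2 kg·m²; I_f = 325.1 + 128.2 = 453.3 kg·m².
ω_f = I_p ω_i / I_f = (325.1)(2.50) / 453.3 = 1.793 rad/s.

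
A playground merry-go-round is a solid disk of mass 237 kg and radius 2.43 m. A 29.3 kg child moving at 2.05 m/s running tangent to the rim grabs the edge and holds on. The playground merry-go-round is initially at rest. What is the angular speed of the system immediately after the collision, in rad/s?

|ω_f| ≈ 0.167 rad/s

The axle reaction passes through the axle and exerts no torque about it; angular momentum about the axle is conserved through the impact.
I_p = ½(237)(2.43)² = 699.7 kg·m². Taking the sense of the child's angular momentum as positive, L_{child} = m v R = (29.3)(2.05)(2.43) = 146.0 kg·m²/s.
L_i = 0 + 146.0 = 146.0 kg·m²/s.
After sticking, I_f = I_p + m R² = 699.7 + (29.3)(2.43)² = 872.7 kg·m².
ω_f = L_i / I_f = 146.0 / 872.7 = 0.1672 rad/s.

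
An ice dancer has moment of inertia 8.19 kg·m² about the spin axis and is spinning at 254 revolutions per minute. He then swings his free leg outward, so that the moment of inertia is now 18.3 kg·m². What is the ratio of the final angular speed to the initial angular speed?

ω₂/ω₁ ≈ 0.448

No external torque acts about the spin axis, so angular momentum is conserved.
ω₂/ω₁ = I₁/I₂ = 8.190 / 18.30 = 0.4475.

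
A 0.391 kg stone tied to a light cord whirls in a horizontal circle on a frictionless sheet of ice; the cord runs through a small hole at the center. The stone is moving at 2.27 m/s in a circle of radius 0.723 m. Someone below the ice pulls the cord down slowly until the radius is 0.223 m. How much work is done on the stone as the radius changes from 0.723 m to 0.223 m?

Central (radial) force ⇒ zero torque about the center ⇒ m v r is constant.
v₂ = v₁ r₁ / r₂ = (2.27)(0.723) / (0.223) = 7.360 m/s.
W = ΔKE = ½m(v₂² − v₁²) = 9.582 J.

W ≈ 9.58 J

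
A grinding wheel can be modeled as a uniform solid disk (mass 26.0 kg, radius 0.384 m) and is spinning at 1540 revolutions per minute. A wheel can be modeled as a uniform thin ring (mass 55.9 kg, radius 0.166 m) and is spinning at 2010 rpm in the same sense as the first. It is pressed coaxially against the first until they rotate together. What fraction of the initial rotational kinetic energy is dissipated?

fraction ≈ 0.0175

No external torque acts about the common axis, so total angular momentum is conserved.
Moments of inertia: I_A = ½(26.0)(0.384)² = 1.917 kg·m²; I_B = (55.9)(0.166)² = 1.540 kg·m².
Taking A's sense as positive: L = (1.917)(1540) + (1.540)(2010) = 6048 kg·m²·rpm.
Combined I = 1.917 + 1.540 = 3.457 kg·m².
ω_f = L / I = 6048 / 3.457 = 1749 rpm.
KE_i = ½ΣIω² = 59050 J; KE_f = ½(3.457)(183.2)² = 58020 J.
Fraction dissipated = (KE_i − KE_f)/KE_i = 0.01752.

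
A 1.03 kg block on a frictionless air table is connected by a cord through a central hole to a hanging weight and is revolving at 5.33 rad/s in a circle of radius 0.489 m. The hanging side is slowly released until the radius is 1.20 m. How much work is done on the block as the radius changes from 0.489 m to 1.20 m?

W ≈ -2.92 J

No torque about the axis ⇒ m r₁² ω₁ = m r₂² ω₂.
ω₂ = ω₁ (r₁/r₂)² = (5.33)(0.489/1.20)² = 0.8851 rad/s.
W = ΔKE = ½m(v₂² − v₁²) = -2.918 J.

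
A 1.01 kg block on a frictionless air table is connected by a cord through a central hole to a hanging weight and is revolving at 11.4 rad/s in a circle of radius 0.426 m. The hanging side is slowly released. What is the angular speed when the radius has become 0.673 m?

The constraining force is radial, so m r² ω about the center is conserved.
ω₂ = ω₁ (r₁/r₂)² = (11.4)(0.426/0.673)² = 4.568 rad/s.

ω₂ ≈ 4.57 rad/s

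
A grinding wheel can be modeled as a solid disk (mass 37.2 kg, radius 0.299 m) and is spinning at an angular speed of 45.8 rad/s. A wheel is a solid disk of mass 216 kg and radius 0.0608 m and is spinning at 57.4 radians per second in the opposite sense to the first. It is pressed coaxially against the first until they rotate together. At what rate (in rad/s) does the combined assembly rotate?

|ω_f| ≈ 25.8 rad/s

No external torque acts about the common axis, so total angular momentum is conserved.
Moments of inertia: I_A = ½(37.2)(0.299)² = 1.663 kg·m²; I_B = ½(216)(0.0608)² = 0.3992 kg·m².
Taking A's sense as positive: L = (1.663)(45.8) − (0.3992)(57.4) = 53.24 kg·m²·rad/s.
Combined I = 1.663 + 0.3992 = 2.062 kg·m².
ω_f = L / I = 53.24 / 2.062 = 25.82 rad/s.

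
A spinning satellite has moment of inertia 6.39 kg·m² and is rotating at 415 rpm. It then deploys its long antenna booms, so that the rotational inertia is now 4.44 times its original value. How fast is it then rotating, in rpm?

ω₂ ≈ 93.5 rpm

With no external torque about the axis, L is conserved: I₁ω₁ = I₂ω₂.
I₂ = 4.44 × 6.39 = 28.37 kg·m².
ω₂ = I₁ω₁ / I₂ = (6.390)(415 rpm) / (28.37) = 93.47 rpm.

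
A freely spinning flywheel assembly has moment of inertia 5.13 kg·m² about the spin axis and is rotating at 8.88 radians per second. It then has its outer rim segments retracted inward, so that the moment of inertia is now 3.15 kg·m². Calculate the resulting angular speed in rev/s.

ω₂ ≈ 2.30 rev/s

Angular momentum about the spin axis is conserved since the torque about it is zero.
ω₂ = I₁ω₁ / I₂ = (5.130)(8.88 rad/s) / (3.150) = 14.46 rad/s = 2.302 rev/s.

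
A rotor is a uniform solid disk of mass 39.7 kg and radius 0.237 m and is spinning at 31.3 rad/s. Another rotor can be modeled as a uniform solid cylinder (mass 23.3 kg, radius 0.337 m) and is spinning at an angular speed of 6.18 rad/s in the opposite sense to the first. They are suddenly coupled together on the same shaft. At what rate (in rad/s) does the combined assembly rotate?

|ω_f| ≈ 11.0 rad/s

The coupling torques are internal; angular momentum about the shared axis is conserved.
Moments of inertia: I_A = ½(39.7)(0.237)² = 1.115 kg·m²; I_B = ½(23.3)(0.337)² = 1.323 kg·m².
Taking A's sense as positive: L = (1.115)(31.3) − (1.323)(6.18) = 26.72 kg·m²·rad/s.
Combined I = 1.115 + 1.323 = 2.438 kg·m².
ω_f = L / I = 26.72 / 2.438 = 10.96 rad/s.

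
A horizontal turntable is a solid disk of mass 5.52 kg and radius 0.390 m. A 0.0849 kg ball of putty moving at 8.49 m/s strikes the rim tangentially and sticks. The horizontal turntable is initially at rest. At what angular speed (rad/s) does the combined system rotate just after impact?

|ω_f| ≈ 0.650 rad/s

The axle reaction passes through the axle and exerts no torque about it; angular momentum about the axle is conserved through the impact.
I_p = ½(5.52)(0.390)² = 0.4198 kg·m². Taking the sense of the ball of putty's angular momentum as positive, L_{ball} = m v R = (0.0849)(8.49)(0.390) = 0.2811 kg·m²/s.
L_i = 0 + 0.2811 = 0.2811 kg·m²/s.
After sticking, I_f = I_p + m R² = 0.4198 + (0.0849)(0.390)² = 0.4327 kg·m².
ω_f = L_i / I_f = 0.2811 / 0.4327 = 0.6497 rad/s.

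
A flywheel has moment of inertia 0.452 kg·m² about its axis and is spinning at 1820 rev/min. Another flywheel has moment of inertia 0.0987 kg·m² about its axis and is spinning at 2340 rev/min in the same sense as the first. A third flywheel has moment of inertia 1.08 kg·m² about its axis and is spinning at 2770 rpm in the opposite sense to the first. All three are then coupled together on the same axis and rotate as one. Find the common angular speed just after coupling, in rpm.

|ω_f| ≈ 1190 rpm

No external torque acts about the common axis, so total angular momentum is conserved.
Taking A's sense as positive: L = (0.4520)(1820) + (0.09870)(2340) − (1.080)(2770) = -1938 kg·m²·rpm.
Combined I = 0.4520 + 0.09870 + 1.080 = 1.631 kg·m².
ω_f = L / I = -1938 / 1.631 = -1188 rpm.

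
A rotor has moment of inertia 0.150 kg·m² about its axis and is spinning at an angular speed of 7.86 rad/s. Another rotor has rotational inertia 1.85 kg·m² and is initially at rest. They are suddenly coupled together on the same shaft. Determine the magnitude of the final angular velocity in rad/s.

|ω_f| ≈ 0.590 rad/s

No external torque acts about the common axis, so total angular momentum is conserved.
Taking A's sense as positive: L = (0.1500)(7.86) = 1.179 kg·m²·rad/s.
Combined I = 0.1500 + 1.850 = 2.000 kg·m².
ω_f = L / I = 1.179 / 2.000 = 0.5895 rad/s.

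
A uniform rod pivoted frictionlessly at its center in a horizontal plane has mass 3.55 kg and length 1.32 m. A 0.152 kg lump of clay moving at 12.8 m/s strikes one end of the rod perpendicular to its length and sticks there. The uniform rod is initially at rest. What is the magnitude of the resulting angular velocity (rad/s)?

|ω_f| ≈ 2.21 rad/s

About the pivot the impulsive forces during the collision are internal, so angular momentum about that axis is conserved.
I_p = (1/12)(3.55)(1.32)² = 0.5155 kg·m². Taking the sense of the lump of clay's angular momentum as positive, L_{lump} = m v R = (0.152)(12.8)(1.32/2) = 1.284 kg·m²/s.
L_i = 0 + 1.284 = 1.284 kg·m²/s.
After sticking, I_f = I_p + m R² = 0.5155 + (0.152)(1.32/2)² = 0.5817 kg·m².
ω_f = L_i / I_f = 1.284 / 0.5817 = 2.208 rad/s.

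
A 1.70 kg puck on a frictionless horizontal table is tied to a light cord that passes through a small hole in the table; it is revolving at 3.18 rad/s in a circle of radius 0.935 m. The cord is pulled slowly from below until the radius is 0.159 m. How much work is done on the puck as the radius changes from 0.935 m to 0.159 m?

The constraining force is radial, so m r² ω about the center is conserved.
ω₂ = ω₁ (r₁/r₂)² = (3.18)(0.935/0.159)² = 110.0 rad/s.
W = ΔKE = ½m(v₂² − v₁²) = 252.3 J.

W ≈ 252 J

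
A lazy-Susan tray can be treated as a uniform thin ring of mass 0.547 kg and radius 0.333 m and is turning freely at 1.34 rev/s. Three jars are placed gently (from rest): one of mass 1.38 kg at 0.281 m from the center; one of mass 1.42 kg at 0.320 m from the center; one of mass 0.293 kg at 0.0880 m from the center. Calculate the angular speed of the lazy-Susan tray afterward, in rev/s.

ω_f ≈ 0.256 rev/s

No external torque acts about the center; L_before = L_after.
I_p = (0.547)(0.333)² = 0.06066 kg·m².
Added inertia Σmr² = (1.38)(0.281)² + (1.42)(0.320)² + (0.293)(0.0880)² = 0.2566 kg·m²; I_f = 0.06066 + 0.2566 = 0.3173 kg·m².
ω_f = I_p ω_i / I_f = (0.06066)(1.34) / 0.3173 = 0.2562 rev/s.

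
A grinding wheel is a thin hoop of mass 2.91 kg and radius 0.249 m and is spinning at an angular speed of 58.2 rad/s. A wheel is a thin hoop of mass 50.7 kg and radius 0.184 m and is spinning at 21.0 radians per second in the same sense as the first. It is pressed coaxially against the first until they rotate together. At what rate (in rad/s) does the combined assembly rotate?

|ω_f| ≈ 24.5 rad/s

No external torque acts about the common axis, so total angular momentum is conserved.
Moments of inertia: I_A = (2.91)(0.249)² = 0.1804 kg·m²; I_B = (50.7)(0.184)² = 1.716 kg·m².
Taking A's sense as positive: L = (0.1804)(58.2) + (1.716)(21.0) = 46.55 kg·m²·rad/s.
Combined I = 0.1804 + 1.716 = 1.897 kg·m².
ω_f = L / I = 46.55 / 1.897 = 24.54 rad/s.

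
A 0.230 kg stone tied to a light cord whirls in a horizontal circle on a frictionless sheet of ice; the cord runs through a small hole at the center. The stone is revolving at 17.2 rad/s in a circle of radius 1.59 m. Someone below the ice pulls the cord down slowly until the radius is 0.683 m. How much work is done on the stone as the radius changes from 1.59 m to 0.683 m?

W ≈ 380 J

The constraining force is radial, so m r² ω about the center is conserved.
ω₂ = ω₁ (r₁/r₂)² = (17.2)(1.59/0.683)² = 93.21 rad/s.
W = ΔKE = ½m(v₂² − v₁²) = 380.1 J.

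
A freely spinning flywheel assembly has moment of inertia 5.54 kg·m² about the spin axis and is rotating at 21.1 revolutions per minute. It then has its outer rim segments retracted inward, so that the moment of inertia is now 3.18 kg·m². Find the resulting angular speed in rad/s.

With no external torque about the axis, L is conserved: I₁ω₁ = I₂ω₂.
ω₂ = I₁ω₁ / I₂ = (5.540)(21.1 rpm) / (3.180) = 36.76 rpm = 3.849 rad/s.

ω₂ ≈ 3.85 rad/s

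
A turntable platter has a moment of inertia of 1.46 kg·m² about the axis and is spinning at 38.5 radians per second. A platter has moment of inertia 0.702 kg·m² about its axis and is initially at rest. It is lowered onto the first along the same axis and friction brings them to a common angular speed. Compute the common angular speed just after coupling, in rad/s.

|ω_f| ≈ 26.0 rad/s

The coupling torques are internal; angular momentum about the shared axis is conserved.
Taking A's sense as positive: L = (1.460)(38.5) = 56.21 kg·m²·rad/s.
Combined I = 1.460 + 0.7020 = 2.162 kg·m².
ω_f = L / I = 56.21 / 2.162 = 26.00 rad/s.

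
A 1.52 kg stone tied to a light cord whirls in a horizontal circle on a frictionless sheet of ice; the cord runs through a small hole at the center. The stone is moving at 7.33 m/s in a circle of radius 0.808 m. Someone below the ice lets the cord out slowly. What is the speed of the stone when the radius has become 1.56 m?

Central (radial) force ⇒ zero torque about the center ⇒ m v r is constant.
v₂ = v₁ r₁ / r₂ = (7.33)(0.808) / (1.56) = 3.797 m/s.

v₂ ≈ 3.80 m/s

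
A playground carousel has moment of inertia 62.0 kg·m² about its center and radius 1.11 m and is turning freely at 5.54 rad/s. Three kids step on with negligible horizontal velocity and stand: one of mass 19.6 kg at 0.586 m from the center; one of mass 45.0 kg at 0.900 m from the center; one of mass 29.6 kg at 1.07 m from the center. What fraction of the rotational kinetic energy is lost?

fraction ≈ 0.554

The added mass arrives with no angular momentum about the center, and any external torque about the center is negligible, so the system's angular momentum is conserved.
Added inertia Σmr² = (19.6)(0.586)² + (45.0)(0.900)² + (29.6)(1.07)² = 77.07 kg·m²; I_f = 62.00 + 77.07 = 139.1 kg·m².
ω_f = I_p ω_i / I_f = (62.00)(5.54) / 139.1 = 2.470 rad/s.
KE_i = ½(62.00)(5.540 rad/s)² = 951.4 J; KE_f = ½(139.1)(2.470)² = 424.2 J.
Fraction lost = 0.5542.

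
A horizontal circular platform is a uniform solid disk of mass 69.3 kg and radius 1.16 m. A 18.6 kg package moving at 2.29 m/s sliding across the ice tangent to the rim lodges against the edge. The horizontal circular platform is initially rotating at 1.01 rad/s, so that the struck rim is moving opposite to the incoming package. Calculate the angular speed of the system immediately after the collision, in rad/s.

About the central axle the impulsive forces during the collision are internal, so angular momentum about that axis is conserved.
I_p = ½(69.3)(1.16)² = 46.63 kg·m². Taking the sense of the package's angular momentum as positive, L_{package} = m v R = (18.6)(2.29)(1.16) = 49.41 kg·m²/s.
L_i = −I_p ω_p + m v R = −(46.63)(1.01) + 49.41 = 2.318 kg·m²/s.
After sticking, I_f = I_p + m R² = 46.63 + (18.6)(1.16)² = 71.65 kg·m².
ω_f = L_i / I_f = 2.318 / 71.65 = 0.03235 rad/s.

|ω_f| ≈ 0.0323 rad/s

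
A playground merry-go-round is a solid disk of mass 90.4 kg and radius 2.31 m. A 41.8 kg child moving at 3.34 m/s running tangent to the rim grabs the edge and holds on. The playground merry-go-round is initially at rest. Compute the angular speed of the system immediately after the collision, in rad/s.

About the axle the impulsive forces during the collision are internal, so angular momentum about that axis is conserved.
I_p = ½(90.4)(2.31)² = 241.2 kg·m². Taking the sense of the child's angular momentum as positive, L_{child} = m v R = (41.8)(3.34)(2.31) = 322.5 kg·m²/s.
L_i = 0 + 322.5 = 322.5 kg·m²/s.
After sticking, I_f = I_p + m R² = 241.2 + (41.8)(2.31)² = 464.2 kg·m².
ω_f = L_i / I_f = 322.5 / 464.2 = 0.6947 rad/s.

|ω_f| ≈ 0.695 rad/s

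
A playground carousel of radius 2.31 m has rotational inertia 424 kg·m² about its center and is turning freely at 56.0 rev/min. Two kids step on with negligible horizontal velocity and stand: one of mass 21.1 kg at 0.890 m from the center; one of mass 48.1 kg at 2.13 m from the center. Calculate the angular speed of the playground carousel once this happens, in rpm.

No external torque acts about the center; L_before = L_after.
Added inertia Σmr² = (21.1)(0.890)² + (48.1)(2.13)² = 234.9 kg·m²; I_f = 424.0 + 234.9 = 658.9 kg·m².
ω_f = I_p ω_i / I_f = (424.0)(56.0) / 658.9 = 36.03 rpm.

ω_f ≈ 36.0 rpm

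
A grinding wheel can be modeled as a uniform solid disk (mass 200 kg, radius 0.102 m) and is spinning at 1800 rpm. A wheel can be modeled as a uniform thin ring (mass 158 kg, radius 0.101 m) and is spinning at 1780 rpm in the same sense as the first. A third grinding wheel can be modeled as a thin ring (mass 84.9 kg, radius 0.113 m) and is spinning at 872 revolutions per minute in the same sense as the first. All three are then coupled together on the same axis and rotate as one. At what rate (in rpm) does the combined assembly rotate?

The coupling torques are internal; angular momentum about the shared axis is conserved.
Moments of inertia: I_A = ½(200)(0.102)² = 1.040 kg·m²; I_B = (158)(0.101)² = 1.612 kg·m²; I_C = (84.9)(0.113)² = 1.084 kg·m².
Taking A's sense as positive: L = (1.040)(1800) + (1.612)(1780) + (1.084)(872) = 5687 kg·m²·rpm.
Combined I = 1.040 + 1.612 + 1.084 = 3.736 kg·m².
ω_f = L / I = 5687 / 3.736 = 1522 rpm.

|ω_f| ≈ 1520 rpm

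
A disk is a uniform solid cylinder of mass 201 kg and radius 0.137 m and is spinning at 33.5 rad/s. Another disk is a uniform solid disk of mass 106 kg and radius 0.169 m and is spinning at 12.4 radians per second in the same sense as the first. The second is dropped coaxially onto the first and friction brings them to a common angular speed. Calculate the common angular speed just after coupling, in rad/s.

|ω_f| ≈ 24.1 rad/s

The coupling torques are internal; angular momentum about the shared axis is conserved.
Moments of inertia: I_A = ½(201)(0.137)² = 1.886 kg·m²; I_B = ½(106)(0.169)² = 1.514 kg·m².
Taking A's sense as positive: L = (1.886)(33.5) + (1.514)(12.4) = 81.96 kg·m²·rad/s.
Combined I = 1.886 + 1.514 = 3.400 kg·m².
ω_f = L / I = 81.96 / 3.400 = 24.11 rad/s.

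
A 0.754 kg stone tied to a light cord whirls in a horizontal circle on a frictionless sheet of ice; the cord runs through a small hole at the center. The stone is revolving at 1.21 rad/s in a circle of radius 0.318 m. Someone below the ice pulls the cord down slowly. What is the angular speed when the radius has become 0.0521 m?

ω₂ ≈ 45.1 rad/s

No torque about the axis ⇒ m r₁² ω₁ = m r₂² ω₂.
ω₂ = ω₁ (r₁/r₂)² = (1.21)(0.318/0.0521)² = 45.08 rad/s.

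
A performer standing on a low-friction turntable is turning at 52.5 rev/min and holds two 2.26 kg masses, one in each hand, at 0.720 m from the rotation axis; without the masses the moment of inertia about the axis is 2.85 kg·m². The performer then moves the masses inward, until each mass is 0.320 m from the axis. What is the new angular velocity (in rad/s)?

ω₂ ≈ 8.62 rad/s

Angular momentum about the spin axis is conserved since the torque about it is zero.
I₁ = 2.85 + 2(2.26)(0.720)² = 5.193 kg·m²; I₂ = 2.85 + 2(2.26)(0.320)² = 3.313 kg·m².
ω₂ = I₁ω₁ / I₂ = (5.193)(52.5 rpm) / (3.313) = 82.30 rpm = 8.618 rad/s.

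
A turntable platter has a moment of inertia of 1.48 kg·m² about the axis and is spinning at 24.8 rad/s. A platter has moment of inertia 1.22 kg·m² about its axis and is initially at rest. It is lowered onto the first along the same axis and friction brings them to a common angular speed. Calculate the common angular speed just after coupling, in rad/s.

No external torque acts about the common axis, so total angular momentum is conserved.
Taking A's sense as positive: L = (1.480)(24.8) = 36.70 kg·m²·rad/s.
Combined I = 1.480 + 1.220 = 2.700 kg·m².
ω_f = L / I = 36.70 / 2.700 = 13.59 rad/s.

|ω_f| ≈ 13.6 rad/s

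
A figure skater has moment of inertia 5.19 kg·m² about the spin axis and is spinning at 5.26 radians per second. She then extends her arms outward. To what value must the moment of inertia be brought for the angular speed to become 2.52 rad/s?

I₂ ≈ 10.8 kg·m²

No external torque acts about the spin axis, so angular momentum is conserved.
I₂ = I₁ω₁ / ω₂ = (5.19)(5.26) / (2.52) = 10.83 kg·m².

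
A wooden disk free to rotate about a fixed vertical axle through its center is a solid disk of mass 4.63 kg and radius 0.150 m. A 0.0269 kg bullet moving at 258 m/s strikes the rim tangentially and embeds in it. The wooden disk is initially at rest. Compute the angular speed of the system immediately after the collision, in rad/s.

About the axle the impulsive forces during the collision are internal, so angular momentum about that axis is conserved.
I_p = ½(4.63)(0.150)² = 0.05209 kg·m². Taking the sense of the bullet's angular momentum as positive, L_{bullet} = m v R = (0.0269)(258)(0.150) = 1.041 kg·m²/s.
L_i = 0 + 1.041 = 1.041 kg·m²/s.
After sticking, I_f = I_p + m R² = 0.05209 + (0.0269)(0.150)² = 0.05269 kg·m².
ω_f = L_i / I_f = 1.041 / 0.05269 = 19.76 rad/s.

|ω_f| ≈ 19.8 rad/s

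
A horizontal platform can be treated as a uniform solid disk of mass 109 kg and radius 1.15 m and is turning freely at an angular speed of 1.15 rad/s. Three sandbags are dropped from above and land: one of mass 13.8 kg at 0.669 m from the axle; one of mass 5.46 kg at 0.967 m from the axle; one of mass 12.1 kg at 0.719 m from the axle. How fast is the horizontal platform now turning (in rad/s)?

ω_f ≈ 0.925 rad/s

The added mass arrives with no angular momentum about the axle, and any external torque about the axle is negligible, so the system's angular momentum is conserved.
I_p = ½(109)(1.15)² = 72.08 kg·m².
Added inertia Σmr² = (13.8)(0.669)² + (5.46)(0.967)² + (12.1)(0.719)² = 17.54 kg·m²; I_f = 72.08 + 17.54 = 89.61 kg·m².
ω_f = I_p ω_i / I_f = (72.08)(1.15) / 89.61 = 0.9249 rad/s.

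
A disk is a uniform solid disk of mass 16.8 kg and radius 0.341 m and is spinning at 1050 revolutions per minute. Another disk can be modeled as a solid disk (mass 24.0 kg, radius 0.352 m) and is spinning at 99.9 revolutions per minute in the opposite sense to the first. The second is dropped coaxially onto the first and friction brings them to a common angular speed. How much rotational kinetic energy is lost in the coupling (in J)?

The coupling torques are internal; angular momentum about the shared axis is conserved.
Moments of inertia: I_A = ½(16.8)(0.341)² = 0.9768 kg·m²; I_B = ½(24.0)(0.352)² = 1.487 kg·m².
Taking A's sense as positive: L = (0.9768)(1050) − (1.487)(99.9) = 877.1 kg·m²·rpm.
Combined I = 0.9768 + 1.487 = 2.464 kg·m².
ω_f = L / I = 877.1 / 2.464 = 356.0 rpm.
KE_i = ½ΣIω² = 5986 J; KE_f = ½(2.464)(37.28)² = 1712 J.

ΔKE lost ≈ 4270 J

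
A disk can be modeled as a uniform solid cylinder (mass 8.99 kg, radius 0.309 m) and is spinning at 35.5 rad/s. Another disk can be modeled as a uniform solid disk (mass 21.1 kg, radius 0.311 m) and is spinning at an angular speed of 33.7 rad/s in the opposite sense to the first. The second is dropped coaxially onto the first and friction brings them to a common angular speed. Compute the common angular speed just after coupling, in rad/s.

No external torque acts about the common axis, so total angular momentum is conserved.
Moments of inertia: I_A = ½(8.99)(0.309)² = 0.4292 kg·m²; I_B = ½(21.1)(0.311)² = 1.020 kg·m².
Taking A's sense as positive: L = (0.4292)(35.5) − (1.020)(33.7) = -19.15 kg·m²·rad/s.
Combined I = 0.4292 + 1.020 = 1.450 kg·m².
ω_f = L / I = -19.15 / 1.450 = -13.21 rad/s.

|ω_f| ≈ 13.2 rad/s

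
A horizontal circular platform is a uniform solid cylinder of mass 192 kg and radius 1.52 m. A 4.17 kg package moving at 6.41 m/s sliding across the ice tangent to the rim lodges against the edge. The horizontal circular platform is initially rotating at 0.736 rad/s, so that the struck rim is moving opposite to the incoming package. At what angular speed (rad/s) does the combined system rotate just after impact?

The axle reaction passes through the central axle and exerts no torque about it; angular momentum about the central axle is conserved through the impact.
I_p = ½(192)(1.52)² = 221.8 kg·m². Taking the sense of the package's angular momentum as positive, L_{package} = m v R = (4.17)(6.41)(1.52) = 40.63 kg·m²/s.
L_i = −I_p ω_p + m v R = −(221.8)(0.736) + 40.63 = -122.6 kg·m²/s.
After sticking, I_f = I_p + m R² = 221.8 + (4.17)(1.52)² = 231.4 kg·m².
ω_f = L_i / I_f = -122.6 / 231.4 = -0.5298 rad/s.

|ω_f| ≈ 0.530 rad/s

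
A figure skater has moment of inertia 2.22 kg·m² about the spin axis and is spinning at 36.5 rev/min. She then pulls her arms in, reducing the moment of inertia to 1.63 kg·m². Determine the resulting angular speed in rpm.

Angular momentum about the spin axis is conserved since the torque about it is zero.
ω₂ = I₁ω₁ / I₂ = (2.220)(36.5 rpm) / (1.630) = 49.71 rpm.

ω₂ ≈ 49.7 rpm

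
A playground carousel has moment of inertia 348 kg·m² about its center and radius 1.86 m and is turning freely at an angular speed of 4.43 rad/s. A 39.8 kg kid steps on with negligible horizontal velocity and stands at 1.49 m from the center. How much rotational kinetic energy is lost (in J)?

energy lost ≈ 691 J

No external torque acts about the center; L_before = L_after.
Added inertia Σmr² = (39.8)(1.49)² = 88.36 kg·m²; I_f = 348.0 + 88.36 = 436.4 kg·m².
ω_f = I_p ω_i / I_f = (348.0)(4.43) / 436.4 = 3.533 rad/s.
KE_i = ½(348.0)(4.430 rad/s)² = 3415 J; KE_f = ½(436.4)(3.533)² = 2723 J.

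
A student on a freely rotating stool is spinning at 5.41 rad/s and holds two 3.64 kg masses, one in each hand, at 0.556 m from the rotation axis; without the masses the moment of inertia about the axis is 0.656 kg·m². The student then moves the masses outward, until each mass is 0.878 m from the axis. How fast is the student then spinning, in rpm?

ω₂ ≈ 24.0 rpm

With no external torque about the axis, L is conserved: I₁ω₁ = I₂ω₂.
I₁ = 0.656 + 2(3.64)(0.556)² = 2.907 kg·m²; I₂ = 0.656 + 2(3.64)(0.878)² = 6.268 kg·m².
ω₂ = I₁ω₁ / I₂ = (2.907)(5.41 rad/s) / (6.268) = 2.509 rad/s = 23.96 rpm.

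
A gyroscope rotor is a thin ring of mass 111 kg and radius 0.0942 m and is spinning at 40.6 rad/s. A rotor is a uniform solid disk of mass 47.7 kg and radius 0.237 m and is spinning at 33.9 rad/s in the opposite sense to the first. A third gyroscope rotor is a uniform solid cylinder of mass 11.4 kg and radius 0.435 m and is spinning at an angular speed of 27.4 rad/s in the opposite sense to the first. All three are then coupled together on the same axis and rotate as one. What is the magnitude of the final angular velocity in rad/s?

No external torque acts about the common axis, so total angular momentum is conserved.
Moments of inertia: I_A = (111)(0.0942)² = 0.9850 kg·m²; I_B = ½(47.7)(0.237)² = 1.340 kg·m²; I_C = ½(11.4)(0.435)² = 1.079 kg·m².
Taking A's sense as positive: L = (0.9850)(40.6) − (1.340)(33.9) − (1.079)(27.4) = -34.98 kg·m²·rad/s.
Combined I = 0.9850 + 1.340 + 1.079 = 3.403 kg·m².
ω_f = L / I = -34.98 / 3.403 = -10.28 rad/s.

|ω_f| ≈ 10.3 rad/s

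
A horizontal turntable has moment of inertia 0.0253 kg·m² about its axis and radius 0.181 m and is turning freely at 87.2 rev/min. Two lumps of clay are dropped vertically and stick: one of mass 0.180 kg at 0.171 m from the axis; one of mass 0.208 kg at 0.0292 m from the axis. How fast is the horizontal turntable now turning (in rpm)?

ω_f ≈ 71.8 rpm

No external torque acts about the axis; L_before = L_after.
Added inertia Σmr² = (0.180)(0.171)² + (0.208)(0.0292)² = 0.005441 kg·m²; I_f = 0.02530 + 0.005441 = 0.03074 kg·m².
ω_f = I_p ω_i / I_f = (0.02530)(87.2) / 0.03074 = 71.77 rpm.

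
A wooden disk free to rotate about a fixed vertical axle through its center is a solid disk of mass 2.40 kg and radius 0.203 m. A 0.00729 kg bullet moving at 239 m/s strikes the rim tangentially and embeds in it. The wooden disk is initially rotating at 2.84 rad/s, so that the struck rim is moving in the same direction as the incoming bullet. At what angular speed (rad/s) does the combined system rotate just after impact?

|ω_f| ≈ 9.93 rad/s

The axle reaction passes through the axle and exerts no torque about it; angular momentum about the axle is conserved through the impact.
I_p = ½(2.40)(0.203)² = 0.04945 kg·m². Taking the sense of the bullet's angular momentum as positive, L_{bullet} = m v R = (0.00729)(239)(0.203) = 0.3537 kg·m²/s.
L_i = +I_p ω_p + m v R = +(0.04945)(2.84) + 0.3537 = 0.4941 kg·m²/s.
After sticking, I_f = I_p + m R² = 0.04945 + (0.00729)(0.203)² = 0.04975 kg·m².
ω_f = L_i / I_f = 0.4941 / 0.04975 = 9.932 rad/s.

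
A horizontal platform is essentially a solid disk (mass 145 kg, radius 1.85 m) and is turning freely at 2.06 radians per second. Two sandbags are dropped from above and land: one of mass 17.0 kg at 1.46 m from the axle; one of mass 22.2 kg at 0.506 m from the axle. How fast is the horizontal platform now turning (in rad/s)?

ω_f ≈ 1.76 rad/s

No external torque acts about the axle; L_before = L_after.
I_p = ½(145)(1.85)² = 248.1 kg·m².
Added inertia Σmr² = (17.0)(1.46)² + (22.2)(0.506)² = 41.92 kg·m²; I_f = 248.1 + 41.92 = 290.1 kg·m².
ω_f = I_p ω_i / I_f = (248.1)(2.06) / 290.1 = 1.762 rad/s.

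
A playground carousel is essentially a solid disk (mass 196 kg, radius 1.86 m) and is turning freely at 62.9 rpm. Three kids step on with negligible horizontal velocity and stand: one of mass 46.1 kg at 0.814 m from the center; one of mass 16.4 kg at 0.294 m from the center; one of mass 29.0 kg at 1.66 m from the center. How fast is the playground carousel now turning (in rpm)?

ω_f ≈ 47.3 rpm

The added mass arrives with no angular momentum about the center, and any external torque about the center is negligible, so the system's angular momentum is conserved.
I_p = ½(196)(1.86)² = 339.0 kg·m².
Added inertia Σmr² = (46.1)(0.814)² + (16.4)(0.294)² + (29.0)(1.66)² = 111.9 kg·m²; I_f = 339.0 + 111.9 = 450.9 kg·m².
ω_f = I_p ω_i / I_f = (339.0)(62.9) / 450.9 = 47.29 rpm.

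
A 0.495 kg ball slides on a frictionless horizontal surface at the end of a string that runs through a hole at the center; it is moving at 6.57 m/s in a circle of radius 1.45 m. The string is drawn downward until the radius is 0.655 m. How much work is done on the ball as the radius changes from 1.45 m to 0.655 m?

W ≈ 41.7 J

The only horizontal force on the mass is along the cord (radial), so it exerts no torque about the hole and angular momentum m v r is conserved.
v₂ = v₁ r₁ / r₂ = (6.57)(1.45) / (0.655) = 14.54 m/s.
W = ΔKE = ½m(v₂² − v₁²) = 41.67 J.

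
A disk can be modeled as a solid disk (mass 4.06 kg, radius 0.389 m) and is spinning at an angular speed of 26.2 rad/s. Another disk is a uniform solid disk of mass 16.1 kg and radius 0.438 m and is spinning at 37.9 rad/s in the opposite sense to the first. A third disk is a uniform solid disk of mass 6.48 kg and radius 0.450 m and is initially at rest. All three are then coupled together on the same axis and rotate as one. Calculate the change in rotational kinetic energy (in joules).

ΔKE ≈ -706 J

The coupling torques are internal; angular momentum about the shared axis is conserved.
Moments of inertia: I_A = ½(4.06)(0.389)² = 0.3072 kg·m²; I_B = ½(16.1)(0.438)² = 1.544 kg·m²; I_C = ½(6.48)(0.450)² = 0.6561 kg·m².
Taking A's sense as positive: L = (0.3072)(26.2) − (1.544)(37.9) = -50.48 kg·m²·rad/s.
Combined I = 0.3072 + 1.544 + 0.6561 = 2.508 kg·m².
ω_f = L / I = -50.48 / 2.508 = -20.13 rad/s.
KE_i = ½ΣIω² = 1215 J; KE_f = ½(2.508)(20.13)² = 508.1 J.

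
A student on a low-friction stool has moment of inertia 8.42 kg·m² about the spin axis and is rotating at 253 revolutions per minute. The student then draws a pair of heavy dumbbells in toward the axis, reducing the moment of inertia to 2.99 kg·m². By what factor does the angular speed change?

ω₂/ω₁ ≈ 2.82

Angular momentum about the spin axis is conserved since the torque about it is zero.
ω₂/ω₁ = I₁/I₂ = 8.420 / 2.990 = 2.816.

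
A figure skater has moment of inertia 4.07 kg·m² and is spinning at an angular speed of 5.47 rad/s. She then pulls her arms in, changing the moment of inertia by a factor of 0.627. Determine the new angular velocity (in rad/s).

With no external torque about the axis, L is conserved: I₁ω₁ = I₂ω₂.
I₂ = 0.627 × 4.07 = 2.552 kg·m².
ω₂ = I₁ω₁ / I₂ = (4.070)(5.47 rad/s) / (2.552) = 8.724 rad/s.

ω₂ ≈ 8.72 rad/s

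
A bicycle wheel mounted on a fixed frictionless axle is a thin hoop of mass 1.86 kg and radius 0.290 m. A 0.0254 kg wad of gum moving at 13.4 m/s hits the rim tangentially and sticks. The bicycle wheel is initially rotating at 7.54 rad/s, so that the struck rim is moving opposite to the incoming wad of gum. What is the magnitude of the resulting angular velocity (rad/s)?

About the axle the impulsive forces during the collision are internal, so angular momentum about that axis is conserved.
I_p = (1.86)(0.290)² = 0.1564 kg·m². Taking the sense of the wad of gum's angular momentum as positive, L_{wad} = m v R = (0.0254)(13.4)(0.290) = 0.09870 kg·m²/s.
L_i = −I_p ω_p + m v R = −(0.1564)(7.54) + 0.09870 = -1.081 kg·m²/s.
After sticking, I_f = I_p + m R² = 0.1564 + (0.0254)(0.290)² = 0.1586 kg·m².
ω_f = L_i / I_f = -1.081 / 0.1586 = -6.816 rad/s.

|ω_f| ≈ 6.82 rad/s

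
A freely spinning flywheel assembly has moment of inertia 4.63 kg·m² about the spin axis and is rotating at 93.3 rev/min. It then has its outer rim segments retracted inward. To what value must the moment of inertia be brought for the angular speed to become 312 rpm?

I₂ ≈ 1.38 kg·m²

Angular momentum about the spin axis is conserved since the torque about it is zero.
I₂ = I₁ω₁ / ω₂ = (4.63)(93.3) / (312) = 1.385 kg·m².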